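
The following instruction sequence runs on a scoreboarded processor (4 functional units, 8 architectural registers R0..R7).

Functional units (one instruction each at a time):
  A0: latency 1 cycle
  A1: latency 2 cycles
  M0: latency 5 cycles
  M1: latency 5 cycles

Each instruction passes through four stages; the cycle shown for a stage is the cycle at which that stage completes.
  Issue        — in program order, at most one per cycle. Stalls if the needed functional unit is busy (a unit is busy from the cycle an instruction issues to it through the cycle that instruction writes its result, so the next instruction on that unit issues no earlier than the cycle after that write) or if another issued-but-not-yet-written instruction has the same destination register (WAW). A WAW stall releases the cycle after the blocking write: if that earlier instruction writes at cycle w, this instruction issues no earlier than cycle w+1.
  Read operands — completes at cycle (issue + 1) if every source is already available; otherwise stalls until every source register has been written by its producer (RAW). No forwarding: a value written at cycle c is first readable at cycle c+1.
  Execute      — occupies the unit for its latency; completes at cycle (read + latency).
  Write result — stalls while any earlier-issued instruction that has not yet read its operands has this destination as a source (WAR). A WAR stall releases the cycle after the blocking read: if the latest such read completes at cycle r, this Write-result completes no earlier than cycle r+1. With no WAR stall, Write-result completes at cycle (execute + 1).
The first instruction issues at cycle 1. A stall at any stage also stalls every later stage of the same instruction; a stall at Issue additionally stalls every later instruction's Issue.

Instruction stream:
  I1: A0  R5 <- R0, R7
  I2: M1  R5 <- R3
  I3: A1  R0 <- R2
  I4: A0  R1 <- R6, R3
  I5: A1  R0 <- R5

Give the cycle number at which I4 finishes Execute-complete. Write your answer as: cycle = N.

I1  is:1  ro:2  ex:3  wr:4
I2  is:5  ro:6  ex:11  wr:12  — WAW R5: wait I1 write@4
I3  is:6  ro:7  ex:9  wr:10
I4  is:7  ro:8  ex:9  wr:10
I5  is:11  ro:13  ex:15  wr:16  — struct: A1 busy until I3 writes@10, RAW R5: wait I2 write@12

cycle = 9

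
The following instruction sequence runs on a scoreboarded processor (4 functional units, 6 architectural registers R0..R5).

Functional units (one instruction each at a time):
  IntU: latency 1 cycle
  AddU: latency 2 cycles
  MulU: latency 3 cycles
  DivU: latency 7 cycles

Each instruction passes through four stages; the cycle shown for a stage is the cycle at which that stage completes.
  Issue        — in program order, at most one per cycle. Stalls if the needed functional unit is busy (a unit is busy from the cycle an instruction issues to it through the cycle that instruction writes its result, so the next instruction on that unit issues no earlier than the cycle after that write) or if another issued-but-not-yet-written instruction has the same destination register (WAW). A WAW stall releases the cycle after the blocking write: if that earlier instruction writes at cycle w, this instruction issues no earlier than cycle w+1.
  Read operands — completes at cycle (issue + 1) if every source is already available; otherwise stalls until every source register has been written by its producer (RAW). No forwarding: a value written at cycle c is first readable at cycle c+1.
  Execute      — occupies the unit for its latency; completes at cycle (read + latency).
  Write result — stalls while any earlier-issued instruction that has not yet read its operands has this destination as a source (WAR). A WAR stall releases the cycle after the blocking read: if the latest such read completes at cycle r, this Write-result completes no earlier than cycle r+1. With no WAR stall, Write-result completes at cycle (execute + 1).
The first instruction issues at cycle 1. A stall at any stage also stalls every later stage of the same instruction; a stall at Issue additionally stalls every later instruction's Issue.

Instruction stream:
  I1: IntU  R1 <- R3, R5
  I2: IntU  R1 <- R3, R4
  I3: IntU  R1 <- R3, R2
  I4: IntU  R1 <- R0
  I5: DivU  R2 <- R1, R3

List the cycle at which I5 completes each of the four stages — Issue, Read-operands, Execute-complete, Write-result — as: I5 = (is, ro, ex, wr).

I1  is:1  ro:2  ex:3  wr:4
I2  is:5  ro:6  ex:7  wr:8  — struct: IntU busy until I1 writes@4
I3  is:9  ro:10  ex:11  wr:12  — struct: IntU busy until I2 writes@8
I4  is:13  ro:14  ex:15  wr:16  — struct: IntU busy until I3 writes@12
I5  is:14  ro:17  ex:24  wr:25  — RAW R1: wait I4 write@16

I5 = (14, 17, 24, 25)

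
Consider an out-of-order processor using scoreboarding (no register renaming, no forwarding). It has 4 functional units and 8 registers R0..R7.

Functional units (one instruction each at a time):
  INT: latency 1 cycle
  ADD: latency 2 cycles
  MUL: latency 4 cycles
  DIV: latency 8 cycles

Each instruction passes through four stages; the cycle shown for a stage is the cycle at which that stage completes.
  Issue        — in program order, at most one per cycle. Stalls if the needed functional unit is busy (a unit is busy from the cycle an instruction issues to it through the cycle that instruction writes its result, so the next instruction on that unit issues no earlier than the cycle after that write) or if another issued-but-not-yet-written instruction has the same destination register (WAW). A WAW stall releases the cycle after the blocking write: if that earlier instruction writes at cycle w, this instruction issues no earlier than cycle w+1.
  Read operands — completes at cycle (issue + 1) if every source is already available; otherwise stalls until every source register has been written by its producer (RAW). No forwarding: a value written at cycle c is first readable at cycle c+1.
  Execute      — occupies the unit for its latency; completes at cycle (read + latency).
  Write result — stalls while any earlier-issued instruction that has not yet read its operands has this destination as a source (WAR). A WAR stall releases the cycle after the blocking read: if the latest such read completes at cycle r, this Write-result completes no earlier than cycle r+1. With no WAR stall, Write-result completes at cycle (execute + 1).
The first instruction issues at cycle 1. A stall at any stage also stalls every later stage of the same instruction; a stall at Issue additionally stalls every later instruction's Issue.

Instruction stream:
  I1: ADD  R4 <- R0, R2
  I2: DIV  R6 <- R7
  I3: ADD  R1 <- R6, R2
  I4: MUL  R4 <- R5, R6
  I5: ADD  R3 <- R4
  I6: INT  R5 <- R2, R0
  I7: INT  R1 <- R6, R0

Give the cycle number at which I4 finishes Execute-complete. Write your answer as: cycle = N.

cycle = 17

t=1  I1→ADD
t=2  I1 RO, I2→DIV
t=3  I2 RO
t=4  I1 EX
t=5  I1 WR R4
t=6  I3→ADD
t=7  I4→MUL
t=11  I2 EX
t=12  I2 WR R6
t=13  I3 RO, I4 RO
t=15  I3 EX
t=16  I3 WR R1
t=17  I4 EX, I5→ADD
t=18  I4 WR R4, I6→INT
t=19  I5 RO, I6 RO
t=20  I6 EX
t=21  I5 EX, I6 WR R5
t=22  I5 WR R3, I7→INT
t=23  I7 RO
t=24  I7 EX
t=25  I7 WR R1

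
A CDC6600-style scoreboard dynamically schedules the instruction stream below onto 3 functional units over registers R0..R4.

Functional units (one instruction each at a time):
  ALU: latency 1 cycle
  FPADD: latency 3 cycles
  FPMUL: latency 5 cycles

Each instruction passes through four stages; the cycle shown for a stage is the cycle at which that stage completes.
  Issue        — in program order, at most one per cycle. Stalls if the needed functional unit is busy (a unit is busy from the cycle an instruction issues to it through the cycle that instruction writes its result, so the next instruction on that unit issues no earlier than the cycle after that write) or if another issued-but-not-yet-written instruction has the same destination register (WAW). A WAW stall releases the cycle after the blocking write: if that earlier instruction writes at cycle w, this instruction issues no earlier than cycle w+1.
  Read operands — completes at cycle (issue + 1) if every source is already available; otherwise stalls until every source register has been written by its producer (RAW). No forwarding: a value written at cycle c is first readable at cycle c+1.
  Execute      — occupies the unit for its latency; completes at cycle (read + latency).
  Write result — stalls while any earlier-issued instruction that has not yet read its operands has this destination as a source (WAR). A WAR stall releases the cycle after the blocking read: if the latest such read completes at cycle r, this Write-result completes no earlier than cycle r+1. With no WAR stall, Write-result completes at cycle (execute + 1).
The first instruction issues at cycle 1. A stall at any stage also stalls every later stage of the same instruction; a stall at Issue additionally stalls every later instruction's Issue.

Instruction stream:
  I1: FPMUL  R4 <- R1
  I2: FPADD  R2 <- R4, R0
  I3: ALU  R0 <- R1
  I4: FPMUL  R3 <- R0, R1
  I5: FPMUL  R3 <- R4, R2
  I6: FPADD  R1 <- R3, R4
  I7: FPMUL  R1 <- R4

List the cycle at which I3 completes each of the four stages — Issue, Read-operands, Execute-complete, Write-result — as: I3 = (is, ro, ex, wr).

cycle 1: issue I1 (FPMUL)
cycle 2: I1 read-ops; issue I2 (FPADD)
cycle 3: issue I3 (ALU)
cycle 4: I3 read-ops
cycle 5: I3 finished on ALU
cycle 7: I1 finished on FPMUL
cycle 8: I1→R4
cycle 9: I2 read-ops; issue I4 (FPMUL)
cycle 10: I3→R0
cycle 11: I4 read-ops
cycle 12: I2 finished on FPADD
cycle 13: I2→R2
cycle 16: I4 finished on FPMUL
cycle 17: I4→R3
cycle 18: issue I5 (FPMUL)
cycle 19: I5 read-ops; issue I6 (FPADD)
cycle 24: I5 finished on FPMUL
cycle 25: I5→R3
cycle 26: I6 read-ops
cycle 29: I6 finished on FPADD
cycle 30: I6→R1
cycle 31: issue I7 (FPMUL)
cycle 32: I7 read-ops
cycle 37: I7 finished on FPMUL
cycle 38: I7→R1

I3 = (3, 4, 5, 10)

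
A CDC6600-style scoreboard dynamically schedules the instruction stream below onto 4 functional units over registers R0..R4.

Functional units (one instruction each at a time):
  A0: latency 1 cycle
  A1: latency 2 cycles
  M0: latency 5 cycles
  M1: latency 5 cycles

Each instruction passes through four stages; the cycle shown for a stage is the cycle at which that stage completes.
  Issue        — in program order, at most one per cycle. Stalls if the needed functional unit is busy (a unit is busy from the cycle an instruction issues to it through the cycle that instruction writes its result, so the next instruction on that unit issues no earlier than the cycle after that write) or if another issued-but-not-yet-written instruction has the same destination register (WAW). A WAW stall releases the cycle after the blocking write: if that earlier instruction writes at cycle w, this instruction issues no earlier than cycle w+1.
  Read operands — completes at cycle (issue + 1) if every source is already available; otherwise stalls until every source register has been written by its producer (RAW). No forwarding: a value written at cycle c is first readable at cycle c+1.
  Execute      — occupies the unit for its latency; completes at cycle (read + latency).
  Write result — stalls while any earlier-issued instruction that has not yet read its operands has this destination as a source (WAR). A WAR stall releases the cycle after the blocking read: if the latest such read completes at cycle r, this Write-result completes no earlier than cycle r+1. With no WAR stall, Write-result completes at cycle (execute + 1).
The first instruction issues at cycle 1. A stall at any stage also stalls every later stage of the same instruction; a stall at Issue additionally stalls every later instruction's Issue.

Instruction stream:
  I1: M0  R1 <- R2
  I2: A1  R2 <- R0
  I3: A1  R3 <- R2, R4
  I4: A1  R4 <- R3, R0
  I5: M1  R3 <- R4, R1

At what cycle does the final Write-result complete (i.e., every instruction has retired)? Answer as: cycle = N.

1) issue 1, read 2, done 7, write 8
2) issue 2, read 3, done 5, write 6
3) issue 7, read 8, done 10, write 11  <struct: A1 busy until I2 writes@6>
4) issue 12, read 13, done 15, write 16  <struct: A1 busy until I3 writes@11>
5) issue 13, read 17, done 22, write 23  <RAW R4: wait I4 write@16>

cycle = 23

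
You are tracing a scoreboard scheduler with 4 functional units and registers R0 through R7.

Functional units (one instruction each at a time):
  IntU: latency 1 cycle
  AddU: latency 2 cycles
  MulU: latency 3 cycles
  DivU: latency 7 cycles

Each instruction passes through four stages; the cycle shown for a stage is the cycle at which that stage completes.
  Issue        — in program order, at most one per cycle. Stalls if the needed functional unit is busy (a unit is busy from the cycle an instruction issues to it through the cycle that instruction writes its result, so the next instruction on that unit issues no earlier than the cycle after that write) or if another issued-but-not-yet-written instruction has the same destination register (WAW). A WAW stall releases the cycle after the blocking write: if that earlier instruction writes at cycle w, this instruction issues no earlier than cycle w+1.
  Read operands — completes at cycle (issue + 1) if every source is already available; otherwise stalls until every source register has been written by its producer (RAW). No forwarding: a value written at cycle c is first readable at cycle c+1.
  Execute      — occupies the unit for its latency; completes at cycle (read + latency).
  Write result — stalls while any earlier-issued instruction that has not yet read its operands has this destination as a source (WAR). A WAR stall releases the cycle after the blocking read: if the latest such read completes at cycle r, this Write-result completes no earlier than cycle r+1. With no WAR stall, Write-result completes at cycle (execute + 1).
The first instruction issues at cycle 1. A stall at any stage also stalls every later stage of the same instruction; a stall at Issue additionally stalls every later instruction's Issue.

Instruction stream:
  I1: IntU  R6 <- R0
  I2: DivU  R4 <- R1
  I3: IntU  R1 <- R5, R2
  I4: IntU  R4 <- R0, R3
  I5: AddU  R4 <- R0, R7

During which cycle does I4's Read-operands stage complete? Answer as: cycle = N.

cycle = 13

[1] I1→IntU
[2] I1 RO; I2→DivU
[3] I1 EX; I2 RO
[4] I1 WR R6
[5] I3→IntU
[6] I3 RO
[7] I3 EX
[8] I3 WR R1
[10] I2 EX
[11] I2 WR R4
[12] I4→IntU
[13] I4 RO
[14] I4 EX
[15] I4 WR R4
[16] I5→AddU
[17] I5 RO
[19] I5 EX
[20] I5 WR R4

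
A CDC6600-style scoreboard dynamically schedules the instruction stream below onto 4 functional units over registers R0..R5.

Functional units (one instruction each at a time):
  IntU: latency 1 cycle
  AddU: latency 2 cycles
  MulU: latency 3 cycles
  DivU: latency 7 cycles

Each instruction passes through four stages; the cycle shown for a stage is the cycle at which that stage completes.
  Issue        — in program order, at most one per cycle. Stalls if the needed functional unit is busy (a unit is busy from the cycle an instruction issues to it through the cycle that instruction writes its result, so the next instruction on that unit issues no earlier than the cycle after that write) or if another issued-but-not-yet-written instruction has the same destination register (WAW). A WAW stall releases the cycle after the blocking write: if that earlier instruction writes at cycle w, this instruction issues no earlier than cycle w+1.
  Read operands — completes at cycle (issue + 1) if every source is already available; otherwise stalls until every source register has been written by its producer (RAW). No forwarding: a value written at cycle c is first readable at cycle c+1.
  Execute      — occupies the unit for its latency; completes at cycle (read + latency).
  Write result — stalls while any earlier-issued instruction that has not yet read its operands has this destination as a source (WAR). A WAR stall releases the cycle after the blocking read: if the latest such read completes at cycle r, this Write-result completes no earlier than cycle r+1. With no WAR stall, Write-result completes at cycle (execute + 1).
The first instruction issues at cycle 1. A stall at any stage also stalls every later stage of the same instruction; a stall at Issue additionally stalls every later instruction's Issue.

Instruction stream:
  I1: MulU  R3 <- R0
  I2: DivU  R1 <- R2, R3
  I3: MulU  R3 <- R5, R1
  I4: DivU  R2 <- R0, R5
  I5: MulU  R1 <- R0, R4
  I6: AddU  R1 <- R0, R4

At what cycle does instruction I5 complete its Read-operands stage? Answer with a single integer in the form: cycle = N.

cycle = 22

  I1 | 1 | 2 | 5 | 6
  I2 | 2 | 7 | 14 | 15   RAW R3: wait I1 write@6
  I3 | 7 | 16 | 19 | 20   struct: MulU busy until I1 writes@6 · RAW R1: wait I2 write@15
  I4 | 16 | 17 | 24 | 25   struct: DivU busy until I2 writes@15
  I5 | 21 | 22 | 25 | 26   struct: MulU busy until I3 writes@20
  I6 | 27 | 28 | 30 | 31   WAW R1: wait I5 write@26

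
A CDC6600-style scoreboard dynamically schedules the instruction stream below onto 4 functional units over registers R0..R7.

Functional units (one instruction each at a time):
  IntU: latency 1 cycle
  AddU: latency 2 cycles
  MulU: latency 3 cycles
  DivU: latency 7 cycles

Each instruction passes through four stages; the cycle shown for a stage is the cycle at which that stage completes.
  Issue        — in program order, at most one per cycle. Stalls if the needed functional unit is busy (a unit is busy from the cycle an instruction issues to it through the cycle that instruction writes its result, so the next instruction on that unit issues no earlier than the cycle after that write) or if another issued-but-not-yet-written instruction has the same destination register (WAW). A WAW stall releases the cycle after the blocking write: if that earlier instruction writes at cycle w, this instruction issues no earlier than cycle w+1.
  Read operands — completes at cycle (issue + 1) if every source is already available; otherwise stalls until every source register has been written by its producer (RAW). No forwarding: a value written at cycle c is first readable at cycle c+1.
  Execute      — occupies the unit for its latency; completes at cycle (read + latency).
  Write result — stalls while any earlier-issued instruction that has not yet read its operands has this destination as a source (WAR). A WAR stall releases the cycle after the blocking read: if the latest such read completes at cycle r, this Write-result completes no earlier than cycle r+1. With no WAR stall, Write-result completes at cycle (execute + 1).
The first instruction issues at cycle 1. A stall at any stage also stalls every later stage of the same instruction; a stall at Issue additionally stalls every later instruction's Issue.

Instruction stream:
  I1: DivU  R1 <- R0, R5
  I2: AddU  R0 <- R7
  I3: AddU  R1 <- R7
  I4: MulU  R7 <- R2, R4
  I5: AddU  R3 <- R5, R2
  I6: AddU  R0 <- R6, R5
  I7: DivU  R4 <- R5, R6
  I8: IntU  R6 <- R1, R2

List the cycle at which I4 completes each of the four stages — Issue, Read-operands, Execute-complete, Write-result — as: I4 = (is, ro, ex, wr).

I4 = (12, 13, 16, 17)

c1: issue I1 (DivU)
c2: I1 read-ops, issue I2 (AddU)
c3: I2 read-ops
c5: I2 finished on AddU
c6: I2→R0
c9: I1 finished on DivU
c10: I1→R1
c11: issue I3 (AddU)
c12: I3 read-ops, issue I4 (MulU)
c13: I4 read-ops
c14: I3 finished on AddU
c15: I3→R1
c16: I4 finished on MulU, issue I5 (AddU)
c17: I4→R7, I5 read-ops
c19: I5 finished on AddU
c20: I5→R3
c21: issue I6 (AddU)
c22: I6 read-ops, issue I7 (DivU)
c23: I7 read-ops, issue I8 (IntU)
c24: I6 finished on AddU, I8 read-ops
c25: I6→R0, I8 finished on IntU
c26: I8→R6
c30: I7 finished on DivU
c31: I7→R4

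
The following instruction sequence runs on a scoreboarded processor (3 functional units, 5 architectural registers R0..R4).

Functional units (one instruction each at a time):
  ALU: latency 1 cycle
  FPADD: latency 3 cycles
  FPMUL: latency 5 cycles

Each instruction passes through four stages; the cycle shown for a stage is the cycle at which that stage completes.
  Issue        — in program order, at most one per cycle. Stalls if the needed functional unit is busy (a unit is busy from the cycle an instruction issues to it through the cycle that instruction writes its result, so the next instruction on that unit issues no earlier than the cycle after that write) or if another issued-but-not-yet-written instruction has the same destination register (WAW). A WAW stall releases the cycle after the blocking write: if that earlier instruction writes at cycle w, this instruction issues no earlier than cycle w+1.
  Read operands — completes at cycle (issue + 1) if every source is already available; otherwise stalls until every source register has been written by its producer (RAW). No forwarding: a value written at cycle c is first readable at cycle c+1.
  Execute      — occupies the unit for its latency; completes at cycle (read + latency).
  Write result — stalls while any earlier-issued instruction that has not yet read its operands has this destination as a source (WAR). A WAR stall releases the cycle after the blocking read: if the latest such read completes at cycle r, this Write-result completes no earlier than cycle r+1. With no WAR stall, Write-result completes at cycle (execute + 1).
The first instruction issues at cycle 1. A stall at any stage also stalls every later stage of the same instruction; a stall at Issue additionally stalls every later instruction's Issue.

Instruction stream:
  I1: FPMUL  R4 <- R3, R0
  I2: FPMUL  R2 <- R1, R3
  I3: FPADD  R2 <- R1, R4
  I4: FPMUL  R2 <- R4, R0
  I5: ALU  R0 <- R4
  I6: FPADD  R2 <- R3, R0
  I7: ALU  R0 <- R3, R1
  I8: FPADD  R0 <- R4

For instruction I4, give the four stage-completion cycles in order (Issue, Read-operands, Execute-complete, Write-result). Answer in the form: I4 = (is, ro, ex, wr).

I4 = (23, 24, 29, 30)

  I1 | 1 | 2 | 7 | 8
  I2 | 9 | 10 | 15 | 16   struct: FPMUL busy until I1 writes@8
  I3 | 17 | 18 | 21 | 22   WAW R2: wait I2 write@16
  I4 | 23 | 24 | 29 | 30   WAW R2: wait I3 write@22
  I5 | 24 | 25 | 26 | 27
  I6 | 31 | 32 | 35 | 36   WAW R2: wait I4 write@30
  I7 | 32 | 33 | 34 | 35
  I8 | 37 | 38 | 41 | 42   struct: FPADD busy until I6 writes@36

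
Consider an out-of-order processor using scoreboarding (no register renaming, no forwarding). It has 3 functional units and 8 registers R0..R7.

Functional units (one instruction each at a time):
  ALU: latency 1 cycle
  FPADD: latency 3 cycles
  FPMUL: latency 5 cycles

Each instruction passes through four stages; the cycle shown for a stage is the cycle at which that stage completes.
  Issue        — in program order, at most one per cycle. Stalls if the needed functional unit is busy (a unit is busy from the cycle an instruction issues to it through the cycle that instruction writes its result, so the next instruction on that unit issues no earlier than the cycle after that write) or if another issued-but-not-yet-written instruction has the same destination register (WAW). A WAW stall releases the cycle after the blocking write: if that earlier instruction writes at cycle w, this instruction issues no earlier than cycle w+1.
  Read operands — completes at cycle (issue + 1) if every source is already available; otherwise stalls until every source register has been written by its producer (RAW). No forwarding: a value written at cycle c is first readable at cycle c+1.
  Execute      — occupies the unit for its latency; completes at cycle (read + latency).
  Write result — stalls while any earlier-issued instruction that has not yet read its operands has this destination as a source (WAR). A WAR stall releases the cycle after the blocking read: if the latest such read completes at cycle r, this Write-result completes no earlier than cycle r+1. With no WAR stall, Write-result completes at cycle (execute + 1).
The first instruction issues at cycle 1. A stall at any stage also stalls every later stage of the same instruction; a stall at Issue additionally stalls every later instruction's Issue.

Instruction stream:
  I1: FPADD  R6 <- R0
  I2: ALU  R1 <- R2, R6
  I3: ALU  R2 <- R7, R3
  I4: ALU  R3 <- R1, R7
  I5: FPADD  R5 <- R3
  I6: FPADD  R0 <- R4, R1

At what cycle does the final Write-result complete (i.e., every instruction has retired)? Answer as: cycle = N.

I1 -> (1, 2, 5, 6)
I2 -> (2, 7, 8, 9)  // RAW R6: wait I1 write@6
I3 -> (10, 11, 12, 13)  // struct: ALU busy until I2 writes@9
I4 -> (14, 15, 16, 17)  // struct: ALU busy until I3 writes@13
I5 -> (15, 18, 21, 22)  // RAW R3: wait I4 write@17
I6 -> (23, 24, 27, 28)  // struct: FPADD busy until I5 writes@22

cycle = 28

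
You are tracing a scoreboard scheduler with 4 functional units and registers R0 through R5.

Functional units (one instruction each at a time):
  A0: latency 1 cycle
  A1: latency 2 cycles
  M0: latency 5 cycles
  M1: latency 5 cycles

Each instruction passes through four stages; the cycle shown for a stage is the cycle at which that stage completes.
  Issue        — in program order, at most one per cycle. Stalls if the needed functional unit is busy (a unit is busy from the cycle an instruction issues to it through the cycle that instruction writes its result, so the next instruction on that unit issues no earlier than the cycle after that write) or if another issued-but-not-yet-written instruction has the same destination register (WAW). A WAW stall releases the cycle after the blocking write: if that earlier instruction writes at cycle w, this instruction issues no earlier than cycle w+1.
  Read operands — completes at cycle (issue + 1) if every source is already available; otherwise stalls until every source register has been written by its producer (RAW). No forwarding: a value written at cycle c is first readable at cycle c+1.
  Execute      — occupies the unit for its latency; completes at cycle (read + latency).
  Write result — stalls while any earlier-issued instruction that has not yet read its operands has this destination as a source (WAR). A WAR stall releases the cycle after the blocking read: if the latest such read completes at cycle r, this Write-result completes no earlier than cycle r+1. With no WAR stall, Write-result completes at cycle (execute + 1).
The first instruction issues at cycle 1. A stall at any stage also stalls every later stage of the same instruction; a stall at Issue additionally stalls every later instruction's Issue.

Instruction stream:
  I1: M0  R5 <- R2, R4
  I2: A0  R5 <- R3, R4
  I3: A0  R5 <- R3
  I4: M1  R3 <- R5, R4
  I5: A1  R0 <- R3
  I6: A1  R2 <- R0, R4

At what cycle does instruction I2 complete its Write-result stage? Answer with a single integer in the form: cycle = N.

[I1] 1/2/7/8
[I2] 9/10/11/12  (WAW R5: wait I1 write@8)
[I3] 13/14/15/16  (struct: A0 busy until I2 writes@12)
[I4] 14/17/22/23  (RAW R5: wait I3 write@16)
[I5] 15/24/26/27  (RAW R3: wait I4 write@23)
[I6] 28/29/31/32  (struct: A1 busy until I5 writes@27)

cycle = 12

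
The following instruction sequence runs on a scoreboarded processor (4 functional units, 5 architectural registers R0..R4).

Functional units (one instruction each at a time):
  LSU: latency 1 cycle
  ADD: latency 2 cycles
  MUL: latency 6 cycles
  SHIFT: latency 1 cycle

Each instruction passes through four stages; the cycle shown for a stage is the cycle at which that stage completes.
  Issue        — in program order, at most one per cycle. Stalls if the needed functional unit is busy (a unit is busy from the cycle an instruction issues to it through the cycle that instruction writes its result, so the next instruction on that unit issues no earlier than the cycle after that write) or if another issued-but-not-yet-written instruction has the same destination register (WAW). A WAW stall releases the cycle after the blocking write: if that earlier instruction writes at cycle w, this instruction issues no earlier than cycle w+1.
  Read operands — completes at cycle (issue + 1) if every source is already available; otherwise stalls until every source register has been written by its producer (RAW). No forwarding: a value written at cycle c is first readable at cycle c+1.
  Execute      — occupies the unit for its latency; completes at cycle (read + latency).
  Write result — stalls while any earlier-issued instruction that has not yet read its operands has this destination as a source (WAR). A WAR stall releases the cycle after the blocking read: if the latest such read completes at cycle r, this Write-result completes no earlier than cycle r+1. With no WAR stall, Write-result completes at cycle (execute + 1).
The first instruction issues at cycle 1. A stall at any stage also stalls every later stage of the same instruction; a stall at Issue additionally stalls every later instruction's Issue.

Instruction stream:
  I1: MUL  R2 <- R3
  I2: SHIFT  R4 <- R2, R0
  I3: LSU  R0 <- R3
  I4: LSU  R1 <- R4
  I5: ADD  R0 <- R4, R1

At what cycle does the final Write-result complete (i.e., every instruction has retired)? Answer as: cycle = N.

  I1 | 1 | 2 | 8 | 9
  I2 | 2 | 10 | 11 | 12   RAW R2: wait I1 write@9
  I3 | 3 | 4 | 5 | 11   WAR R0: wait I2 read@10
  I4 | 12 | 13 | 14 | 15   struct: LSU busy until I3 writes@11
  I5 | 13 | 16 | 18 | 19   RAW R1: wait I4 write@15

cycle = 19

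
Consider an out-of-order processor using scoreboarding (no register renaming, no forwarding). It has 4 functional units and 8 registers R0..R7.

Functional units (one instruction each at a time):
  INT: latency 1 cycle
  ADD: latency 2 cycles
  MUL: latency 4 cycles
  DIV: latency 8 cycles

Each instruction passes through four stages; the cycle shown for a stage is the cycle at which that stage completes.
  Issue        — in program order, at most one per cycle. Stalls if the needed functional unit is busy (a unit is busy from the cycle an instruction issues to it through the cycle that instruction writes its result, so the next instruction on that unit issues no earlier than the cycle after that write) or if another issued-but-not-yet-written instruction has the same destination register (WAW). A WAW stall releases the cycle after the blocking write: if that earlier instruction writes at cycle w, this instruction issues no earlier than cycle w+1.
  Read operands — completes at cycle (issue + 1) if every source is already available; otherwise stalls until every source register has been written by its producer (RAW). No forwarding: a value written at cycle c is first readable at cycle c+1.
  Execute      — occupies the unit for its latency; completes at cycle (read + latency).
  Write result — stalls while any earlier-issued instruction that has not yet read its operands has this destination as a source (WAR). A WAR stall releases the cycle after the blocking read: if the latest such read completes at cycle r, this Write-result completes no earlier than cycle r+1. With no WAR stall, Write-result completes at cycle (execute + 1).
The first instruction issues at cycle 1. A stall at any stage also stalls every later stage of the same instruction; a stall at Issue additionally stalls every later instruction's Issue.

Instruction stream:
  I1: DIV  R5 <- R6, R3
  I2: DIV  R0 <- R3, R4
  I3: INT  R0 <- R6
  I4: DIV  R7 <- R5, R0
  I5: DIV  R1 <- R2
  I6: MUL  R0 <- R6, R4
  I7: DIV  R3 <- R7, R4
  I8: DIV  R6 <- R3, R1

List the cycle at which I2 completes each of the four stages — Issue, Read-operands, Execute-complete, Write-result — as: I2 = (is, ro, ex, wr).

I2 = (12, 13, 21, 22)

t=1  I1 issues→DIV
t=2  I1 reads
t=10  I1 exec-done
t=11  I1 writes R5
t=12  I2 issues→DIV
t=13  I2 reads
t=21  I2 exec-done
t=22  I2 writes R0
t=23  I3 issues→INT
t=24  I3 reads, I4 issues→DIV
t=25  I3 exec-done
t=26  I3 writes R0
t=27  I4 reads
t=35  I4 exec-done
t=36  I4 writes R7
t=37  I5 issues→DIV
t=38  I5 reads, I6 issues→MUL
t=39  I6 reads
t=43  I6 exec-done
t=44  I6 writes R0
t=46  I5 exec-done
t=47  I5 writes R1
t=48  I7 issues→DIV
t=49  I7 reads
t=57  I7 exec-done
t=58  I7 writes R3
t=59  I8 issues→DIV
t=60  I8 reads
t=68  I8 exec-done
t=69  I8 writes R6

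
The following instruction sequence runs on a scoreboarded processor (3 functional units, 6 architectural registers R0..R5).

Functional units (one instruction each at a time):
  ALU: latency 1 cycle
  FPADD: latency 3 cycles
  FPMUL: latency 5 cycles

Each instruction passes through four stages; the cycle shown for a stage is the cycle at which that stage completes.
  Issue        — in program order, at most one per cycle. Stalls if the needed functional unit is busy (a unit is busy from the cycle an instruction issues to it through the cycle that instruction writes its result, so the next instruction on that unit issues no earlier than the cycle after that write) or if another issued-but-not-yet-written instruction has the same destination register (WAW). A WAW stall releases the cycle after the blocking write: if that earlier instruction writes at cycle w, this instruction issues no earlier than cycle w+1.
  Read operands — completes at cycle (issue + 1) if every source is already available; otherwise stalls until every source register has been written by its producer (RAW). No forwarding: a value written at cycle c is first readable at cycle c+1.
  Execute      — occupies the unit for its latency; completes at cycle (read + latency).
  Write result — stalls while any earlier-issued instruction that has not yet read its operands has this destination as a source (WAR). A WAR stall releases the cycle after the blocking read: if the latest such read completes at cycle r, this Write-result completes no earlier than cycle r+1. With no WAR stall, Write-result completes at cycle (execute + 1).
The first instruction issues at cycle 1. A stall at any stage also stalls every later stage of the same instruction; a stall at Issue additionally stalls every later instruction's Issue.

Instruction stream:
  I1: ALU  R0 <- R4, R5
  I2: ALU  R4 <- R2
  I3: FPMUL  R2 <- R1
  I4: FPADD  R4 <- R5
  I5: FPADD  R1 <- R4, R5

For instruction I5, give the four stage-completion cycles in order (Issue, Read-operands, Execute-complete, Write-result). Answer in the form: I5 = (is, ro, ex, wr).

I5 = (15, 16, 19, 20)

c1: I1 dispatched to ALU
c2: I1 operands ready
c3: I1 complete
c4: R0←I1
c5: I2 dispatched to ALU
c6: I2 operands ready · I3 dispatched to FPMUL
c7: I2 complete · I3 operands ready
c8: R4←I2
c9: I4 dispatched to FPADD
c10: I4 operands ready
c12: I3 complete
c13: R2←I3 · I4 complete
c14: R4←I4
c15: I5 dispatched to FPADD
c16: I5 operands ready
c19: I5 complete
c20: R1←I5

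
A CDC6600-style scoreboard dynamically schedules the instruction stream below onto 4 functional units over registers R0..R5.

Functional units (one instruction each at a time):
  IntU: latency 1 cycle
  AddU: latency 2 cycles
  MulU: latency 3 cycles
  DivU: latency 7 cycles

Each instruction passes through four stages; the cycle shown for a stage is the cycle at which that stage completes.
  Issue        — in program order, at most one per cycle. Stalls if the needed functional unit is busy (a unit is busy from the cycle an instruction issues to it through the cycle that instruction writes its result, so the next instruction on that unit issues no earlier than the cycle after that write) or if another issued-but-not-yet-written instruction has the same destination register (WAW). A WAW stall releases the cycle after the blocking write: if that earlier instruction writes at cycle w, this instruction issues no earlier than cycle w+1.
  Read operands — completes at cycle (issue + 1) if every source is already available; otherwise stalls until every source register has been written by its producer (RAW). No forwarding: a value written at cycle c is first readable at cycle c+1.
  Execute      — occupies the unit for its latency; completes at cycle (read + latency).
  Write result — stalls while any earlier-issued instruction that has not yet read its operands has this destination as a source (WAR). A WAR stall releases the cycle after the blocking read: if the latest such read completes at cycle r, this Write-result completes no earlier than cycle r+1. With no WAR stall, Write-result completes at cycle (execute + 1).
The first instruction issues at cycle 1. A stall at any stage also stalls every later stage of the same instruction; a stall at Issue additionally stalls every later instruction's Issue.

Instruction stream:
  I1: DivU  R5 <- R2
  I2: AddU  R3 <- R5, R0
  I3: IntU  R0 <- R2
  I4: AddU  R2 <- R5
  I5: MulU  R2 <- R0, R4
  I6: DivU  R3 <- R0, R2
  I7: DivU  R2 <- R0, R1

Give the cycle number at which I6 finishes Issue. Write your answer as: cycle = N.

cycle = 21

I1: IS=1 RO=2 EX=9 WR=10
I2: IS=2 RO=11 EX=13 WR=14  [RAW R5: wait I1 write@10]
I3: IS=3 RO=4 EX=5 WR=12  [WAR R0: wait I2 read@11]
I4: IS=15 RO=16 EX=18 WR=19  [struct: AddU busy until I2 writes@14]
I5: IS=20 RO=21 EX=24 WR=25  [WAW R2: wait I4 write@19]
I6: IS=21 RO=26 EX=33 WR=34  [RAW R2: wait I5 write@25]
I7: IS=35 RO=36 EX=43 WR=44  [struct: DivU busy until I6 writes@34]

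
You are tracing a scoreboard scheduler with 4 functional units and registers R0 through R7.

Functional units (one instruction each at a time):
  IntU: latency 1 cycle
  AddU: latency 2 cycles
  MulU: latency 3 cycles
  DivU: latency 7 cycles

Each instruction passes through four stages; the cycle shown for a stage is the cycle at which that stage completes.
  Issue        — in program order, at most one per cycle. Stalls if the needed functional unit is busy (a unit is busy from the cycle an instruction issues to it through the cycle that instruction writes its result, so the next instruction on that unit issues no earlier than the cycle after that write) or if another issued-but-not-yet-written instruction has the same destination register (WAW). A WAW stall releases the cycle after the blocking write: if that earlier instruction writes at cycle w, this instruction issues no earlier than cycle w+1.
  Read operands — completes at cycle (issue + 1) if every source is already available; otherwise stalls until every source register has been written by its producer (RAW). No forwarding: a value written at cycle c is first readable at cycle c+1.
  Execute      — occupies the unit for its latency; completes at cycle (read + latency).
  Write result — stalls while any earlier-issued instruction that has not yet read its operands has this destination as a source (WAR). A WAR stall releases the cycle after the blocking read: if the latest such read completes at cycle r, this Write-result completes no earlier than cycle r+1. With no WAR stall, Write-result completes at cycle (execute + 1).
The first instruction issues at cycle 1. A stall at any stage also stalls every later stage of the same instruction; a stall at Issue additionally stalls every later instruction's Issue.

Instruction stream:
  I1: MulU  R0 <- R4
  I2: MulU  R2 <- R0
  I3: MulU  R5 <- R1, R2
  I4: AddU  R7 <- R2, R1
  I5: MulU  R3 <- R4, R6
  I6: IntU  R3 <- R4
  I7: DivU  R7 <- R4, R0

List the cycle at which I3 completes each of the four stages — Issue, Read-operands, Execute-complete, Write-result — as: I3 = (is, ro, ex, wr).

t=1  I1→MulU
t=2  I1 RO
t=5  I1 EX
t=6  I1 WR R0
t=7  I2→MulU
t=8  I2 RO
t=11  I2 EX
t=12  I2 WR R2
t=13  I3→MulU
t=14  I3 RO · I4→AddU
t=15  I4 RO
t=17  I3 EX · I4 EX
t=18  I3 WR R5 · I4 WR R7
t=19  I5→MulU
t=20  I5 RO
t=23  I5 EX
t=24  I5 WR R3
t=25  I6→IntU
t=26  I6 RO · I7→DivU
t=27  I6 EX · I7 RO
t=28  I6 WR R3
t=34  I7 EX
t=35  I7 WR R7

I3 = (13, 14, 17, 18)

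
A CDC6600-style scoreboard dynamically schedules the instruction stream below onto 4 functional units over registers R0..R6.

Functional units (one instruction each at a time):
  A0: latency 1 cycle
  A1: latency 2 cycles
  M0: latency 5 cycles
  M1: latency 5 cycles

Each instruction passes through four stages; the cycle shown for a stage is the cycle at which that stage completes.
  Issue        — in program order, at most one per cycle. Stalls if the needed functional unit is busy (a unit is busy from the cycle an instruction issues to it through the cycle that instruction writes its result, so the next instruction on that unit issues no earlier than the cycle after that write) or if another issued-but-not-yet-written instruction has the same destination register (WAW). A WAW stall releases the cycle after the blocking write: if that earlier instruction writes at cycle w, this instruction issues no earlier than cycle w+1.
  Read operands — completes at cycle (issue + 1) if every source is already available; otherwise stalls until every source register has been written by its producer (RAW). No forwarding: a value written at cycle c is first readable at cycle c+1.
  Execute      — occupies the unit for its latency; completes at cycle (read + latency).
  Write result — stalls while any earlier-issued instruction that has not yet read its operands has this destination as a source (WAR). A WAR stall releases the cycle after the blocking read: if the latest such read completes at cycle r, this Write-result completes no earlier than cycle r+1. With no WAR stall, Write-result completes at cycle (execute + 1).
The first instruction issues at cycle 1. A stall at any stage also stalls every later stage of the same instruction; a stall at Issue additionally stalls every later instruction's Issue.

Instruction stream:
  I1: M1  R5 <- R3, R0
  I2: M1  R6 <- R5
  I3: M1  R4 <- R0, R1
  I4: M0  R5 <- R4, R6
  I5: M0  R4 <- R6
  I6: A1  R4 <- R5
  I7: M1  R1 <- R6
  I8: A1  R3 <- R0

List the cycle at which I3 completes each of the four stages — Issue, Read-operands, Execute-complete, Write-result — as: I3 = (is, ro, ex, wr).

t=1  I1 issues→M1
t=2  I1 reads
t=7  I1 exec-done
t=8  I1 writes R5
t=9  I2 issues→M1
t=10  I2 reads
t=15  I2 exec-done
t=16  I2 writes R6
t=17  I3 issues→M1
t=18  I3 reads · I4 issues→M0
t=23  I3 exec-done
t=24  I3 writes R4
t=25  I4 reads
t=30  I4 exec-done
t=31  I4 writes R5
t=32  I5 issues→M0
t=33  I5 reads
t=38  I5 exec-done
t=39  I5 writes R4
t=40  I6 issues→A1
t=41  I6 reads · I7 issues→M1
t=42  I7 reads
t=43  I6 exec-done
t=44  I6 writes R4
t=45  I8 issues→A1
t=46  I8 reads
t=47  I7 exec-done
t=48  I7 writes R1 · I8 exec-done
t=49  I8 writes R3

I3 = (17, 18, 23, 24)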